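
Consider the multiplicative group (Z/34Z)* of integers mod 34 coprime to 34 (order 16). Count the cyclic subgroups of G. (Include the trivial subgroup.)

A cyclic subgroup of order d is generated by each of its φ(d) elements of order d, so the cyclic subgroups of order d number (#elements of order d)/φ(d).
Cyclic subgroups by order — order 1: 1; order 2: 1; order 4: 1; order 8: 1; order 16: 1.
Total: 5.

5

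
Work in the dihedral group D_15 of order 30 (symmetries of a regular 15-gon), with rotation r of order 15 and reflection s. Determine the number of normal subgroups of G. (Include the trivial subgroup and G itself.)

G has 28 subgroups. Checking conjugation-invariance by order — order 1: 1/1 normal; order 2: 0/15 normal; order 3: 1/1 normal; order 5: 1/1 normal; order 6: 0/5 normal; order 10: 0/3 normal; order 15: 1/1 normal; order 30: 1/1 normal.
Total normal subgroups: 5.

5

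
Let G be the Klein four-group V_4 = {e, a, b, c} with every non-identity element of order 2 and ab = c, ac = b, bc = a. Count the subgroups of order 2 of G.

3

|G| = 4 and 2 | 4, so subgroups of order 2 are possible by Lagrange.
The subgroups of order 2 are: {e, a}; {e, b}; {e, c}.
So G has 3 subgroups of order 2.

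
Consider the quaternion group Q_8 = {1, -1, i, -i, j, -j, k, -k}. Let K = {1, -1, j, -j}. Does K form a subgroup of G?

Yes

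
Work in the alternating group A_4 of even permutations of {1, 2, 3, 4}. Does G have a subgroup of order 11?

No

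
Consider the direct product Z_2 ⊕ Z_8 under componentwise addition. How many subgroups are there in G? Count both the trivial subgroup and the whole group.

|G| = 16, so by Lagrange every subgroup order divides 16. Divisors: 1, 2, 4, 8, 16.
Subgroups by order — order 1: 1; order 2: 3; order 4: 3; order 8: 3; order 16: 1.
Total: 1 + 3 + 3 + 3 + 1 = 11.

11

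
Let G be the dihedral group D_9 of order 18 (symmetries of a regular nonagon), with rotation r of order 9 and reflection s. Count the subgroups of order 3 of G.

1

|G| = 18 and 3 | 18, so subgroups of order 3 are possible by Lagrange.
The subgroups of order 3 are: {e, r^3, r^6}.
So G has 1 subgroup of order 3.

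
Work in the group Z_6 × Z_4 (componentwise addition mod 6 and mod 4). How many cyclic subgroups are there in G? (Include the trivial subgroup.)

12

A cyclic subgroup of order d is generated by each of its φ(d) elements of order d, so the cyclic subgroups of order d number (#elements of order d)/φ(d).
Cyclic subgroups by order — order 1: 1; order 2: 3; order 3: 1; order 4: 2; order 6: 3; order 12: 2.
Total: 12.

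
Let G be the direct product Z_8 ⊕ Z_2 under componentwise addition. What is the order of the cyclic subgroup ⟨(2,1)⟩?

The order of (2,1) in Z_8 × Z_2 is lcm(ord(2) in Z_8, ord(1) in Z_2).
ord(2) = 4 and ord(1) = 2, so |⟨(2,1)⟩| = lcm(4, 2) = 4.

4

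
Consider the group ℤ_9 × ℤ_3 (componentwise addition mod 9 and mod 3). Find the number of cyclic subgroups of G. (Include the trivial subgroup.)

Group the elements of G by the cyclic subgroup they generate; each cyclic subgroup of order d accounts for φ(d) elements.
Cyclic subgroups by order — order 1: 1; order 3: 4; order 9: 3.
Total: 8.

8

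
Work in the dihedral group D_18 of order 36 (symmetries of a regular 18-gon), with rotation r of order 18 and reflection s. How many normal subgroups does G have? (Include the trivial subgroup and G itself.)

G has 45 subgroups. Checking conjugation-invariance by order — order 1: 1/1 normal; order 2: 1/19 normal; order 3: 1/1 normal; order 4: 0/9 normal; order 6: 1/7 normal; order 9: 1/1 normal; order 12: 0/3 normal; order 18: 3/3 normal; order 36: 1/1 normal.
Total normal subgroups: 9.

9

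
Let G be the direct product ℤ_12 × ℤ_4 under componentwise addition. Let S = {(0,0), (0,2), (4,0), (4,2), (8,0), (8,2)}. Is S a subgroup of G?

Yes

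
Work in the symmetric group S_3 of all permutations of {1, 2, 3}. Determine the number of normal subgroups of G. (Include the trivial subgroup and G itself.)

3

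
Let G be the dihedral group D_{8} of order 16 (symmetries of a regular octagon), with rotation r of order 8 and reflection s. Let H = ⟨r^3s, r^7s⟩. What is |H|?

|⟨r^3s⟩| = 2 and |⟨r^7s⟩| = 2, so |H| is a multiple of lcm(2, 2) = 2 and divides |G| = 16.
Closing under the operation: H = {e, r^4, r^3s, r^7s}, so |H| = 4.

4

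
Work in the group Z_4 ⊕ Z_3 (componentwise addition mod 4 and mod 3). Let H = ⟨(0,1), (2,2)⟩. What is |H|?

|⟨(0,1)⟩| = 3 and |⟨(2,2)⟩| = 6, so |H| is a multiple of lcm(3, 6) = 6 and divides |G| = 12.
Closing under the operation: H = {(0,0), (0,1), (0,2), (2,0), (2,1), (2,2)}, so |H| = 6.

6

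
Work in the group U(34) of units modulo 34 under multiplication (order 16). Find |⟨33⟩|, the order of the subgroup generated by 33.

2

Compute successive powers of 33 mod 34: 33, 1; 33^2 ≡ 1 (mod 34).
So |⟨33⟩| = 2.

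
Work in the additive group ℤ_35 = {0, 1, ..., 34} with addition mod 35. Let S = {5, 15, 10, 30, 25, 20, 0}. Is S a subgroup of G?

Yes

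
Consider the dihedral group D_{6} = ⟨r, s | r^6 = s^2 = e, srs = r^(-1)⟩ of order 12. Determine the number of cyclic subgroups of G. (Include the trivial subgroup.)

Group the elements of G by the cyclic subgroup they generate; each cyclic subgroup of order d accounts for φ(d) elements.
Cyclic subgroups by order — order 1: 1; order 2: 7; order 3: 1; order 6: 1.
Total: 10.

10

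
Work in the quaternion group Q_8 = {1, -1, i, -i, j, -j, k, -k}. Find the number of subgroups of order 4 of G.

|G| = 8 and 4 | 8, so subgroups of order 4 are possible by Lagrange.
The subgroups of order 4 are: {1, -1, i, -i}; {1, -1, j, -j}; {1, -1, k, -k}.
So G has 3 subgroups of order 4.

3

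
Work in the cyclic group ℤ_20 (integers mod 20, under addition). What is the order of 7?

20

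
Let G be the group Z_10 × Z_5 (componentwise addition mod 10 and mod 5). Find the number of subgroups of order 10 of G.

|G| = 50 and 10 | 50, so subgroups of order 10 are possible by Lagrange.
The subgroups of order 10 are: {(0,0), (0,1), (0,2), (0,3), (0,4), (5,0), (5,1), (5,2), (5,3), (5,4)}; {(0,0), (1,0), (2,0), (3,0), (4,0), (5,0), (6,0), (7,0), (8,0), (9,0)}; {(0,0), (1,1), (2,2), (3,3), (4,4), (5,0), (6,1), (7,2), (8,3), (9,4)}; {(0,0), (1,2), (2,4), (3,1), (4,3), (5,0), (6,2), (7,4), (8,1), (9,3)}; … (6 in all).
So G has 6 subgroups of order 10.

6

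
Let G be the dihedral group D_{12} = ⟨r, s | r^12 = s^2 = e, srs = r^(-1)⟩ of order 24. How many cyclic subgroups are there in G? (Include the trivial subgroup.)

18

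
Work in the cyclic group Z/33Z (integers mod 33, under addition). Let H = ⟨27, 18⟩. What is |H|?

11

|⟨27⟩| = 11 and |⟨18⟩| = 11, so |H| is a multiple of lcm(11, 11) = 11 and divides |G| = 33.
Closing under the operation: H = {0, 3, 6, 9, 12, 15, 18, 21, 24, 27, 30}, so |H| = 11.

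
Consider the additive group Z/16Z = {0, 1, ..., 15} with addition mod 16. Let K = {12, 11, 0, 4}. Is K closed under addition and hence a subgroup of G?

11 ∈ K but its inverse 5 ∉ K, so K is not a subgroup.

No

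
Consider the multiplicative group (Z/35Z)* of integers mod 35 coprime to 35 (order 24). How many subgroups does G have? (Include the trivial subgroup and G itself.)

16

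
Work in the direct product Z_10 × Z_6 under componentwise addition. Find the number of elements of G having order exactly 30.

24

An element (a,b) has order lcm(ord(a), ord(b)); count pairs with lcm equal to 30.
Enumerating gives 24 such elements.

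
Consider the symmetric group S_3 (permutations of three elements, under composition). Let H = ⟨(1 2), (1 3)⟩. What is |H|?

6

|⟨(1 2)⟩| = 2 and |⟨(1 3)⟩| = 2, so |H| is a multiple of lcm(2, 2) = 2 and divides |G| = 6.
Closing {(1 2), (1 3)} under the group operation gives all of G, so |H| = 6.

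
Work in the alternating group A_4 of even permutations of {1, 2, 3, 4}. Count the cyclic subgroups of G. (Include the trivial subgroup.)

8

A cyclic subgroup of order d is generated by each of its φ(d) elements of order d, so the cyclic subgroups of order d number (#elements of order d)/φ(d).
Cyclic subgroups by order — order 1: 1; order 2: 3; order 3: 4.
Total: 8.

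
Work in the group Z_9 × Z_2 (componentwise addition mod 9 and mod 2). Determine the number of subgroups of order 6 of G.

1

|G| = 18 and 6 | 18, so subgroups of order 6 are possible by Lagrange.
The subgroups of order 6 are: {(0,0), (0,1), (3,0), (3,1), (6,0), (6,1)}.
So G has 1 subgroup of order 6.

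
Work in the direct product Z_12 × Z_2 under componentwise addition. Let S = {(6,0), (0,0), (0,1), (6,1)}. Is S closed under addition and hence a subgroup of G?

|S| = 4 divides |G| = 24, consistent with Lagrange.
S contains the identity, every element's inverse is in S, and S is closed under +: it is a subgroup.

Yes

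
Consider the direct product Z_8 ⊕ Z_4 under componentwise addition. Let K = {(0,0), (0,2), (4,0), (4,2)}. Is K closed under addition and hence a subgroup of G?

|K| = 4 divides |G| = 32, consistent with Lagrange.
K contains the identity, every element's inverse is in K, and K is closed under +: it is a subgroup.

Yes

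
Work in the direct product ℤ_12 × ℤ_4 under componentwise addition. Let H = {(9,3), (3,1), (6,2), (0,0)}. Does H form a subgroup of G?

Yes

|H| = 4 divides |G| = 48, consistent with Lagrange.
H contains the identity, every element's inverse is in H, and H is closed under +: it is a subgroup.
In fact H = ⟨(3,1)⟩.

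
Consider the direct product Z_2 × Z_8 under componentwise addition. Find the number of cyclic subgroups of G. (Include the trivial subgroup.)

8

Group the elements of G by the cyclic subgroup they generate; each cyclic subgroup of order d accounts for φ(d) elements.
Cyclic subgroups by order — order 1: 1; order 2: 3; order 4: 2; order 8: 2.
Total: 8.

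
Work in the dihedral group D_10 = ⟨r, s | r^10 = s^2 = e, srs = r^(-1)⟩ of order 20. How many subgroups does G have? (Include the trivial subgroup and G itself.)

22

|G| = 20, so by Lagrange every subgroup order divides 20. Divisors: 1, 2, 4, 5, 10, 20.
Subgroups by order — order 1: 1; order 2: 11; order 4: 5; order 5: 1; order 10: 3; order 20: 1.
Total: 1 + 11 + 5 + 1 + 3 + 1 = 22.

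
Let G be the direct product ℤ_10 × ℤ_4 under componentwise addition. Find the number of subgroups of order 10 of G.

3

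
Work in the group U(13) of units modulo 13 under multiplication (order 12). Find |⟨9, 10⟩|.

|⟨9⟩| = 3 and |⟨10⟩| = 6, so |H| is a multiple of lcm(3, 6) = 6 and divides |G| = 12.
Closing under the operation: H = {1, 3, 4, 9, 10, 12}, so |H| = 6.

6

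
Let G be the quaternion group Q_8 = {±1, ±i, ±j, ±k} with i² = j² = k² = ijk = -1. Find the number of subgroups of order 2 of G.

1

|G| = 8 and 2 | 8, so subgroups of order 2 are possible by Lagrange.
The subgroups of order 2 are: {1, -1}.
So G has 1 subgroup of order 2.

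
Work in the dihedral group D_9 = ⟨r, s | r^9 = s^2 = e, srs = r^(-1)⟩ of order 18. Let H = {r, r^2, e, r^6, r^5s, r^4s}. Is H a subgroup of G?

r^6 ∈ H but its inverse r^3 ∉ H, so H is not a subgroup.

No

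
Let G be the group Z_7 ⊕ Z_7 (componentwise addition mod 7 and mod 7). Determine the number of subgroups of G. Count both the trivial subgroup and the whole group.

10

|G| = 49, so by Lagrange every subgroup order divides 49. Divisors: 1, 7, 49.
Subgroups by order — order 1: 1; order 7: 8; order 49: 1.
Total: 1 + 8 + 1 = 10.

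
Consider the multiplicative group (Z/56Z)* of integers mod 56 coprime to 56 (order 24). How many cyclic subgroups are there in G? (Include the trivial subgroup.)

Each element a generates a cyclic subgroup ⟨a⟩; distinct elements may generate the same one (a cyclic group of order d has φ(d) generators).
Cyclic subgroups by order — order 1: 1; order 2: 7; order 3: 1; order 6: 7.
Total: 16.

16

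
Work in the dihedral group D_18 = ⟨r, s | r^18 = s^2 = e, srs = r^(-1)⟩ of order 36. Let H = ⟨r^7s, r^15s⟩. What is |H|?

|⟨r^7s⟩| = 2 and |⟨r^15s⟩| = 2, so |H| is a multiple of lcm(2, 2) = 2 and divides |G| = 36.
Closing under the operation: H = {e, r^2, r^4, r^6, r^8, r^10, r^12, r^14, r^16, rs, r^3s, r^5s, r^7s, r^9s, r^11s, r^13s, r^15s, r^17s}, so |H| = 18.

18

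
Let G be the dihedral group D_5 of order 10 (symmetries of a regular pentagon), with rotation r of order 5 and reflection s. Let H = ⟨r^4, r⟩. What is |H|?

5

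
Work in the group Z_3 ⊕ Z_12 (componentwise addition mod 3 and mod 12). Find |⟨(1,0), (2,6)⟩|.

|⟨(1,0)⟩| = 3 and |⟨(2,6)⟩| = 6, so |H| is a multiple of lcm(3, 6) = 6 and divides |G| = 36.
Closing under the operation: H = {(0,0), (0,6), (1,0), (1,6), (2,0), (2,6)}, so |H| = 6.

6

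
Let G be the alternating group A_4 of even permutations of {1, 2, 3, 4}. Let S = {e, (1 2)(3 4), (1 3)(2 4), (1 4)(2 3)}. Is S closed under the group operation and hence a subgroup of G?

Yes

|S| = 4 divides |G| = 12, consistent with Lagrange.
S contains the identity, every element's inverse is in S, and S is closed under ∘: it is a subgroup.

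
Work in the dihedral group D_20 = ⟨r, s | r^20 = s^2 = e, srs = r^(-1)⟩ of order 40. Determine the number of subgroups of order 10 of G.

|G| = 40 and 10 | 40, so subgroups of order 10 are possible by Lagrange.
The subgroups of order 10 are: {e, r^2, r^4, r^6, r^8, r^10, r^12, r^14, r^16, r^18}; {e, r^4, r^8, r^12, r^16, r^2s, r^6s, r^10s, r^14s, r^18s}; {e, r^4, r^8, r^12, r^16, r^3s, r^7s, r^11s, r^15s, r^19s}; {e, r^4, r^8, r^12, r^16, s, r^4s, r^8s, r^12s, r^16s}; … (5 in all).
So G has 5 subgroups of order 10.

5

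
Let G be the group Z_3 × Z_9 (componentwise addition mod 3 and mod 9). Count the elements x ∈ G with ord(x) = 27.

0

An element (a,b) has order lcm(ord(a), ord(b)); count pairs with lcm equal to 27.
Enumerating gives 0 such elements.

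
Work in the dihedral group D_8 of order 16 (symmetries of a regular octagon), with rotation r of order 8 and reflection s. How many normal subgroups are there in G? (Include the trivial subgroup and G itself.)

7

G has 19 subgroups. Checking conjugation-invariance by order — order 1: 1/1 normal; order 2: 1/9 normal; order 4: 1/5 normal; order 8: 3/3 normal; order 16: 1/1 normal.
Total normal subgroups: 7.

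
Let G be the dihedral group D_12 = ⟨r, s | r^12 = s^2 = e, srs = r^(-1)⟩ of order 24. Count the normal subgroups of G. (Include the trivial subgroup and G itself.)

9

G has 34 subgroups. Checking conjugation-invariance by order — order 1: 1/1 normal; order 2: 1/13 normal; order 3: 1/1 normal; order 4: 1/7 normal; order 6: 1/5 normal; order 8: 0/3 normal; order 12: 3/3 normal; order 24: 1/1 normal.
Total normal subgroups: 9.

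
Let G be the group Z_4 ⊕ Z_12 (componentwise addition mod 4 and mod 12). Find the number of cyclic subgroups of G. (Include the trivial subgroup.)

20

Group the elements of G by the cyclic subgroup they generate; each cyclic subgroup of order d accounts for φ(d) elements.
Cyclic subgroups by order — order 1: 1; order 2: 3; order 3: 1; order 4: 6; order 6: 3; order 12: 6.
Total: 20.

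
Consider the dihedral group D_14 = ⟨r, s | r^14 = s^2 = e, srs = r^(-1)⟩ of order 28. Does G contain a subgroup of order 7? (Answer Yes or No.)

7 | 28. A subgroup of order 7 is {e, r^2, r^4, r^6, r^8, r^10, r^12}.

Yes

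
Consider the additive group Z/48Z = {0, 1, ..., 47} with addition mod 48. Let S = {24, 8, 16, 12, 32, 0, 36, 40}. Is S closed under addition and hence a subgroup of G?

No

Closure fails: 32 + 36 = 20 ∉ S. So S is not a subgroup.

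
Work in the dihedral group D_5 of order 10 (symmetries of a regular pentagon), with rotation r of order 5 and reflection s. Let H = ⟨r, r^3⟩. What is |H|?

5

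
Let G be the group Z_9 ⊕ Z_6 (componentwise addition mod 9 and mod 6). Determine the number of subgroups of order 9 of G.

|G| = 54 and 9 | 54, so subgroups of order 9 are possible by Lagrange.
The subgroups of order 9 are: {(0,0), (0,2), (0,4), (3,0), (3,2), (3,4), (6,0), (6,2), (6,4)}; {(0,0), (1,0), (2,0), (3,0), (4,0), (5,0), (6,0), (7,0), (8,0)}; {(0,0), (1,2), (2,4), (3,0), (4,2), (5,4), (6,0), (7,2), (8,4)}; {(0,0), (1,4), (2,2), (3,0), (4,4), (5,2), (6,0), (7,4), (8,2)}.
So G has 4 subgroups of order 9.

4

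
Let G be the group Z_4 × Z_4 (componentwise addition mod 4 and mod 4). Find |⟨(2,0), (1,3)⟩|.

8

|⟨(2,0)⟩| = 2 and |⟨(1,3)⟩| = 4, so |H| is a multiple of lcm(2, 4) = 4 and divides |G| = 16.
Closing under the operation: H = {(0,0), (0,2), (1,1), (1,3), (2,0), (2,2), (3,1), (3,3)}, so |H| = 8.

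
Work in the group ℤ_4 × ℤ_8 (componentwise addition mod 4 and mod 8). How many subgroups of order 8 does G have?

7

|G| = 32 and 8 | 32, so subgroups of order 8 are possible by Lagrange.
The subgroups of order 8 are: {(0,0), (0,1), (0,2), (0,3), (0,4), (0,5), (0,6), (0,7)}; {(0,0), (0,2), (0,4), (0,6), (2,0), (2,2), (2,4), (2,6)}; {(0,0), (0,2), (0,4), (0,6), (2,1), (2,3), (2,5), (2,7)}; {(0,0), (0,4), (1,0), (1,4), (2,0), (2,4), (3,0), (3,4)}; … (7 in all).
So G has 7 subgroups of order 8.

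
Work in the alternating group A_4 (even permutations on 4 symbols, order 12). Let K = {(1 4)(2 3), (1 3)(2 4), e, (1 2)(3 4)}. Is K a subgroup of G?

|K| = 4 divides |G| = 12, consistent with Lagrange.
K contains the identity, every element's inverse is in K, and K is closed under ∘: it is a subgroup.

Yes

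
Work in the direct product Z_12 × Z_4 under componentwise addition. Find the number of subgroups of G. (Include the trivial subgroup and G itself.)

30

|G| = 48, so by Lagrange every subgroup order divides 48. Divisors: 1, 2, 3, 4, 6, 8, 12, 16, 24, 48.
Subgroups by order — order 1: 1; order 2: 3; order 3: 1; order 4: 7; order 6: 3; order 8: 3; order 12: 7; order 16: 1; order 24: 3; order 48: 1.
Total: 1 + 3 + 1 + 7 + 3 + 3 + 7 + 1 + 3 + 1 = 30.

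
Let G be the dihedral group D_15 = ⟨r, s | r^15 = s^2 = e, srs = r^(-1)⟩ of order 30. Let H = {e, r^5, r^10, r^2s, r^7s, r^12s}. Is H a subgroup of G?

Yes

|H| = 6 divides |G| = 30, consistent with Lagrange.
H contains the identity, every element's inverse is in H, and H is closed under ·: it is a subgroup.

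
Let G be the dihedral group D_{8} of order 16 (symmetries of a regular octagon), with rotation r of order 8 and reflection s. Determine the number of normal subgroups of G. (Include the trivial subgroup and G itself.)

G has 19 subgroups. Checking conjugation-invariance by order — order 1: 1/1 normal; order 2: 1/9 normal; order 4: 1/5 normal; order 8: 3/3 normal; order 16: 1/1 normal.
Total normal subgroups: 7.

7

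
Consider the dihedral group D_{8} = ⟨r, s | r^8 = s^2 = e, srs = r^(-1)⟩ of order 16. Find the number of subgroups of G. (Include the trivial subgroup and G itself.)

19

|G| = 16, so by Lagrange every subgroup order divides 16. Divisors: 1, 2, 4, 8, 16.
Subgroups by order — order 1: 1; order 2: 9; order 4: 5; order 8: 3; order 16: 1.
Total: 1 + 9 + 5 + 3 + 1 = 19.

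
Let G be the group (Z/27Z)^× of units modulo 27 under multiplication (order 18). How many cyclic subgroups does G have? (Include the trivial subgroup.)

A cyclic subgroup of order d is generated by each of its φ(d) elements of order d, so the cyclic subgroups of order d number (#elements of order d)/φ(d).
Cyclic subgroups by order — order 1: 1; order 2: 1; order 3: 1; order 6: 1; order 9: 1; order 18: 1.
Total: 6.

6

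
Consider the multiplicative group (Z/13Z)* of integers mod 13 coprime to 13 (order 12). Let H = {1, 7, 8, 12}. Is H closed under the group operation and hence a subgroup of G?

No

7 ∈ H but its inverse 2 ∉ H, so H is not a subgroup.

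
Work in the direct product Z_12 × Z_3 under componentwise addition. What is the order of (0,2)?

The order of (0,2) in Z_12 × Z_3 is lcm(ord(0) in Z_12, ord(2) in Z_3).
ord(0) = 1 and ord(2) = 3, so |⟨(0,2)⟩| = lcm(1, 3) = 3.

3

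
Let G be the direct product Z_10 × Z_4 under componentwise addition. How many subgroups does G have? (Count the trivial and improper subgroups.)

|G| = 40, so by Lagrange every subgroup order divides 40. Divisors: 1, 2, 4, 5, 8, 10, 20, 40.
Subgroups by order — order 1: 1; order 2: 3; order 4: 3; order 5: 1; order 8: 1; order 10: 3; order 20: 3; order 40: 1.
Total: 1 + 3 + 3 + 1 + 1 + 3 + 3 + 1 = 16.

16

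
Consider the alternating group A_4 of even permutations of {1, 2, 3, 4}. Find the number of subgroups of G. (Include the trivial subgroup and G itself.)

10

|G| = 12, so by Lagrange every subgroup order divides 12. Divisors: 1, 2, 3, 4, 6, 12.
Subgroups by order — order 1: 1; order 2: 3; order 3: 4; order 4: 1; order 6: 0; order 12: 1.
Total: 1 + 3 + 4 + 1 + 0 + 1 = 10.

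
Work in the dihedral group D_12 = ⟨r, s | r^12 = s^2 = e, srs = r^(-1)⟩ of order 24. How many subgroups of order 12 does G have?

3

|G| = 24 and 12 | 24, so subgroups of order 12 are possible by Lagrange.
The subgroups of order 12 are: {e, r, r^2, r^3, r^4, r^5, r^6, r^7, r^8, r^9, r^10, r^11}; {e, r^2, r^4, r^6, r^8, r^10, s, r^2s, r^4s, r^6s, r^8s, r^10s}; {e, r^2, r^4, r^6, r^8, r^10, rs, r^3s, r^5s, r^7s, r^9s, r^11s}.
So G has 3 subgroups of order 12.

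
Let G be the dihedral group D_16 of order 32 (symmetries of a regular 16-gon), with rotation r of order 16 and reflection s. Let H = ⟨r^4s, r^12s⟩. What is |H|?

|⟨r^4s⟩| = 2 and |⟨r^12s⟩| = 2, so |H| is a multiple of lcm(2, 2) = 2 and divides |G| = 32.
Closing under the operation: H = {e, r^8, r^4s, r^12s}, so |H| = 4.

4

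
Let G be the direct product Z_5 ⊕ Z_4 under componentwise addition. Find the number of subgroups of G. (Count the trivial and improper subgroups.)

|G| = 20, so by Lagrange every subgroup order divides 20. Divisors: 1, 2, 4, 5, 10, 20.
Subgroups by order — order 1: 1; order 2: 1; order 4: 1; order 5: 1; order 10: 1; order 20: 1.
Total: 1 + 1 + 1 + 1 + 1 + 1 = 6.

6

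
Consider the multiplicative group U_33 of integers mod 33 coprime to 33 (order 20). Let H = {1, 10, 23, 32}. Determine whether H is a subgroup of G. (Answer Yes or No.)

|H| = 4 divides |G| = 20, consistent with Lagrange.
H contains the identity, every element's inverse is in H, and H is closed under ·: it is a subgroup.

Yes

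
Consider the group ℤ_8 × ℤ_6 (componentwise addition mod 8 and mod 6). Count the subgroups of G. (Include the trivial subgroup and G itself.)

22

|G| = 48, so by Lagrange every subgroup order divides 48. Divisors: 1, 2, 3, 4, 6, 8, 12, 16, 24, 48.
Subgroups by order — order 1: 1; order 2: 3; order 3: 1; order 4: 3; order 6: 3; order 8: 3; order 12: 3; order 16: 1; order 24: 3; order 48: 1.
Total: 1 + 3 + 1 + 3 + 3 + 3 + 3 + 1 + 3 + 1 = 22.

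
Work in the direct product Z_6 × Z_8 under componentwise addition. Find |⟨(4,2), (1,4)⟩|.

24

|⟨(4,2)⟩| = 12 and |⟨(1,4)⟩| = 6, so |H| is a multiple of lcm(12, 6) = 12 and divides |G| = 48.
Closing under the operation: H = {(0,0), (0,2), (0,4), (0,6), (1,0), (1,2), (1,4), (1,6), (2,0), (2,2), (2,4), (2,6), (3,0), (3,2), (3,4), (3,6), (4,0), (4,2), (4,4), (4,6), (5,0), (5,2), (5,4), (5,6)}, so |H| = 24.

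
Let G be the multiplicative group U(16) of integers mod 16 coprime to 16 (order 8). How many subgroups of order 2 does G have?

|G| = 8 and 2 | 8, so subgroups of order 2 are possible by Lagrange.
The subgroups of order 2 are: {1, 15}; {1, 7}; {1, 9}.
So G has 3 subgroups of order 2.

3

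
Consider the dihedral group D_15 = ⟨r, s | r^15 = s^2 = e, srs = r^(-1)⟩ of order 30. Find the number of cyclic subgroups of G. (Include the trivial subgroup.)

19

A cyclic subgroup of order d is generated by each of its φ(d) elements of order d, so the cyclic subgroups of order d number (#elements of order d)/φ(d).
Cyclic subgroups by order — order 1: 1; order 2: 15; order 3: 1; order 5: 1; order 15: 1.
Total: 19.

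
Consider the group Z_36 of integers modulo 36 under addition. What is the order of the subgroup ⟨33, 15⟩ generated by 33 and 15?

12

|⟨33⟩| = 12 and |⟨15⟩| = 12, so |H| is a multiple of lcm(12, 12) = 12 and divides |G| = 36.
Closing under the operation: H = {0, 3, 6, 9, 12, 15, 18, 21, 24, 27, 30, 33}, so |H| = 12.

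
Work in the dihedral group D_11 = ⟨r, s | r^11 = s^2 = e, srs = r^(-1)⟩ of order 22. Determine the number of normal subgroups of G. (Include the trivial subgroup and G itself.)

3

G has 14 subgroups. Checking conjugation-invariance by order — order 1: 1/1 normal; order 2: 0/11 normal; order 11: 1/1 normal; order 22: 1/1 normal.
Total normal subgroups: 3.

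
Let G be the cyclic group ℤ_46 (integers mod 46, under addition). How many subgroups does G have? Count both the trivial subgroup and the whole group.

A cyclic group of order 46 has exactly one subgroup for each divisor of 46.
Divisors of 46: 1, 2, 23, 46.
So ℤ_46 has 4 subgroups.

4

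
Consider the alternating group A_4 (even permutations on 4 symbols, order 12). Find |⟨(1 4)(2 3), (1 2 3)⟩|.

12

|⟨(1 4)(2 3)⟩| = 2 and |⟨(1 2 3)⟩| = 3, so |H| is a multiple of lcm(2, 3) = 6 and divides |G| = 12.
Closing {(1 4)(2 3), (1 2 3)} under the group operation gives all of G, so |H| = 12.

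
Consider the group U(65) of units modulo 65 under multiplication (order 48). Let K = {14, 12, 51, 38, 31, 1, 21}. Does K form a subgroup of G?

No

|K| = 7 does not divide |G| = 48, so by Lagrange K is not a subgroup.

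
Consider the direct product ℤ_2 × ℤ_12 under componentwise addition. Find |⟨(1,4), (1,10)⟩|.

12

|⟨(1,4)⟩| = 6 and |⟨(1,10)⟩| = 6, so |H| is a multiple of lcm(6, 6) = 6 and divides |G| = 24.
Closing under the operation: H = {(0,0), (0,2), (0,4), (0,6), (0,8), (0,10), (1,0), (1,2), (1,4), (1,6), (1,8), (1,10)}, so |H| = 12.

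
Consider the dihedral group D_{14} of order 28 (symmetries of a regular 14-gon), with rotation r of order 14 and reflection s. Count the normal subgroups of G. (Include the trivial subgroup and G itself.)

G has 28 subgroups. Checking conjugation-invariance by order — order 1: 1/1 normal; order 2: 1/15 normal; order 4: 0/7 normal; order 7: 1/1 normal; order 14: 3/3 normal; order 28: 1/1 normal.
Total normal subgroups: 7.

7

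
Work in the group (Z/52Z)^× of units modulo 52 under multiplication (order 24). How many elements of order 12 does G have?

8

The elements of order 12 are: 7, 11, 15, 19, 33, 37, 41, 45.
That's 8.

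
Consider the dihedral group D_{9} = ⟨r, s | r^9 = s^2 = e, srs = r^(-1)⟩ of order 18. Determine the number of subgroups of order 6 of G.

|G| = 18 and 6 | 18, so subgroups of order 6 are possible by Lagrange.
The subgroups of order 6 are: {e, r^3, r^6, r^2s, r^5s, r^8s}; {e, r^3, r^6, s, r^3s, r^6s}; {e, r^3, r^6, rs, r^4s, r^7s}.
So G has 3 subgroups of order 6.

3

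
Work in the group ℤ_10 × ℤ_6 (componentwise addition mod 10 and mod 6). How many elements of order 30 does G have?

An element (a,b) has order lcm(ord(a), ord(b)); count pairs with lcm equal to 30.
Enumerating gives 24 such elements.

24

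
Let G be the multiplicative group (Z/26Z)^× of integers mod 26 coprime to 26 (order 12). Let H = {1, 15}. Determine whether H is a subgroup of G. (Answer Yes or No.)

No

15 ∈ H but its inverse 7 ∉ H, so H is not a subgroup.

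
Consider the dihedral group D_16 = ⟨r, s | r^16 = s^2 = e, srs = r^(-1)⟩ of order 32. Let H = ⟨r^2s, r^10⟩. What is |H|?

|⟨r^2s⟩| = 2 and |⟨r^10⟩| = 8, so |H| is a multiple of lcm(2, 8) = 8 and divides |G| = 32.
Closing under the operation: H = {e, r^2, r^4, r^6, r^8, r^10, r^12, r^14, s, r^2s, r^4s, r^6s, r^8s, r^10s, r^12s, r^14s}, so |H| = 16.

16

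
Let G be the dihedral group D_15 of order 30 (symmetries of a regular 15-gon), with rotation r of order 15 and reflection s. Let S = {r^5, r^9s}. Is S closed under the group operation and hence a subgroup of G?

No

The identity e ∉ S, so S is not a subgroup.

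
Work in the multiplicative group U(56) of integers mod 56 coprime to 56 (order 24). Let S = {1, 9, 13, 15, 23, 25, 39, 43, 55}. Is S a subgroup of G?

|S| = 9 does not divide |G| = 24, so by Lagrange S is not a subgroup.

No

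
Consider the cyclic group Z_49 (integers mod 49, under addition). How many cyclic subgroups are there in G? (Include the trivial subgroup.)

A cyclic subgroup of order d is generated by each of its φ(d) elements of order d, so the cyclic subgroups of order d number (#elements of order d)/φ(d).
Cyclic subgroups by order — order 1: 1; order 7: 1; order 49: 1.
Total: 3.

3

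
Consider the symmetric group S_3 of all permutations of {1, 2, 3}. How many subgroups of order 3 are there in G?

1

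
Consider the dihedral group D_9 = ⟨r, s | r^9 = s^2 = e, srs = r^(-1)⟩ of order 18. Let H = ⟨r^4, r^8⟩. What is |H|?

9

|⟨r^4⟩| = 9 and |⟨r^8⟩| = 9, so |H| is a multiple of lcm(9, 9) = 9 and divides |G| = 18.
Closing under the operation: H = {e, r, r^2, r^3, r^4, r^5, r^6, r^7, r^8}, so |H| = 9.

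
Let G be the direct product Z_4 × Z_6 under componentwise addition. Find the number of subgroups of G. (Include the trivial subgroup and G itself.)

|G| = 24, so by Lagrange every subgroup order divides 24. Divisors: 1, 2, 3, 4, 6, 8, 12, 24.
Subgroups by order — order 1: 1; order 2: 3; order 3: 1; order 4: 3; order 6: 3; order 8: 1; order 12: 3; order 24: 1.
Total: 1 + 3 + 1 + 3 + 3 + 1 + 3 + 1 = 16.

16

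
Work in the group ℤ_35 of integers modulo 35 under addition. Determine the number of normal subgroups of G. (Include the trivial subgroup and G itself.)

4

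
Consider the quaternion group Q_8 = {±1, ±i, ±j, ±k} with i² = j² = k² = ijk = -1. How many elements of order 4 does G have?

6

The elements of order 4 are: i, -i, j, -j, k, -k.
That's 6.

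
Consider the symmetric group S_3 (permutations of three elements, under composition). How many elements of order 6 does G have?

No element of G has order 6 (even though 6 | 6).

0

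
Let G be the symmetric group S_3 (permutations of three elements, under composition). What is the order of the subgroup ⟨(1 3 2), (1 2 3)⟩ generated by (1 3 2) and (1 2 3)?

3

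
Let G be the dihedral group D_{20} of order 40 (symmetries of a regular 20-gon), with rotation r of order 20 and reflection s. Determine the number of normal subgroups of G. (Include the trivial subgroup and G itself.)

9

G has 48 subgroups. Checking conjugation-invariance by order — order 1: 1/1 normal; order 2: 1/21 normal; order 4: 1/11 normal; order 5: 1/1 normal; order 8: 0/5 normal; order 10: 1/5 normal; order 20: 3/3 normal; order 40: 1/1 normal.
Total normal subgroups: 9.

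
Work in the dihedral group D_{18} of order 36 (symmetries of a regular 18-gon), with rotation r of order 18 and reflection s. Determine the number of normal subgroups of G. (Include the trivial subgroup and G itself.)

9

G has 45 subgroups. Checking conjugation-invariance by order — order 1: 1/1 normal; order 2: 1/19 normal; order 3: 1/1 normal; order 4: 0/9 normal; order 6: 1/7 normal; order 9: 1/1 normal; order 12: 0/3 normal; order 18: 3/3 normal; order 36: 1/1 normal.
Total normal subgroups: 9.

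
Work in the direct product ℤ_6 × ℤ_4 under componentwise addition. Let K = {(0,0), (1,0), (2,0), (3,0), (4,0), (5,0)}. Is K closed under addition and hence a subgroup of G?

|K| = 6 divides |G| = 24, consistent with Lagrange.
K contains the identity, every element's inverse is in K, and K is closed under +: it is a subgroup.
In fact K = ⟨(5,0)⟩.

Yes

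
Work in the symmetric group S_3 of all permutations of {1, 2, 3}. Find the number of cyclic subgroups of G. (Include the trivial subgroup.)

5

A cyclic subgroup of order d is generated by each of its φ(d) elements of order d, so the cyclic subgroups of order d number (#elements of order d)/φ(d).
Cyclic subgroups by order — order 1: 1; order 2: 3; order 3: 1.
Total: 5.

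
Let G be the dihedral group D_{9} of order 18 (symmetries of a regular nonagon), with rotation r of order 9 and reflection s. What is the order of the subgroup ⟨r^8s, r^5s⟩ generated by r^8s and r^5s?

6

|⟨r^8s⟩| = 2 and |⟨r^5s⟩| = 2, so |H| is a multiple of lcm(2, 2) = 2 and divides |G| = 18.
Closing under the operation: H = {e, r^3, r^6, r^2s, r^5s, r^8s}, so |H| = 6.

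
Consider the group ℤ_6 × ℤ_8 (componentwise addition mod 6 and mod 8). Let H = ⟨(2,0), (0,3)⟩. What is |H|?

|⟨(2,0)⟩| = 3 and |⟨(0,3)⟩| = 8, so |H| is a multiple of lcm(3, 8) = 24 and divides |G| = 48.
Closing under the operation: H = {(0,0), (0,1), (0,2), (0,3), (0,4), (0,5), (0,6), (0,7), (2,0), (2,1), (2,2), (2,3), (2,4), (2,5), (2,6), (2,7), (4,0), (4,1), (4,2), (4,3), (4,4), (4,5), (4,6), (4,7)}, so |H| = 24.

24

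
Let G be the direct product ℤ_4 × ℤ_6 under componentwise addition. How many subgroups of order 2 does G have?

|G| = 24 and 2 | 24, so subgroups of order 2 are possible by Lagrange.
The subgroups of order 2 are: {(0,0), (0,3)}; {(0,0), (2,0)}; {(0,0), (2,3)}.
So G has 3 subgroups of order 2.

3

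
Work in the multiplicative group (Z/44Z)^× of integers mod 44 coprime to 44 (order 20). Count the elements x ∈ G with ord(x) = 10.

Enumerating element orders in G gives 12 elements of order 10.

12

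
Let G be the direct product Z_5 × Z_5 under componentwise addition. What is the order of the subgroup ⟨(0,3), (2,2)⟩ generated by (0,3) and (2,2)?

25

|⟨(0,3)⟩| = 5 and |⟨(2,2)⟩| = 5, so |H| is a multiple of lcm(5, 5) = 5 and divides |G| = 25.
Closing {(0,3), (2,2)} under the group operation gives all of G, so |H| = 25.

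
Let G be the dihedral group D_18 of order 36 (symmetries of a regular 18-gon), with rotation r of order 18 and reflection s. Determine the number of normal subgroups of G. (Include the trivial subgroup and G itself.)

G has 45 subgroups. Checking conjugation-invariance by order — order 1: 1/1 normal; order 2: 1/19 normal; order 3: 1/1 normal; order 4: 0/9 normal; order 6: 1/7 normal; order 9: 1/1 normal; order 12: 0/3 normal; order 18: 3/3 normal; order 36: 1/1 normal.
Total normal subgroups: 9.

9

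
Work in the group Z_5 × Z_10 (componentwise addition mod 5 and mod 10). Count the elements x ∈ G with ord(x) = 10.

24

An element (a,b) has order lcm(ord(a), ord(b)); count pairs with lcm equal to 10.
Enumerating gives 24 such elements.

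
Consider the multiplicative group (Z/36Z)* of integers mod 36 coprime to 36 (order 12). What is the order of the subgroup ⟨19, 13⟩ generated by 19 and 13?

|⟨19⟩| = 2 and |⟨13⟩| = 3, so |H| is a multiple of lcm(2, 3) = 6 and divides |G| = 12.
Closing under the operation: H = {1, 7, 13, 19, 25, 31}, so |H| = 6.

6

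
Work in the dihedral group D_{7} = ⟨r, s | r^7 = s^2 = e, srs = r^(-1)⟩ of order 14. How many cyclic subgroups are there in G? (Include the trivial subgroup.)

9

Group the elements of G by the cyclic subgroup they generate; each cyclic subgroup of order d accounts for φ(d) elements.
Cyclic subgroups by order — order 1: 1; order 2: 7; order 7: 1.
Total: 9.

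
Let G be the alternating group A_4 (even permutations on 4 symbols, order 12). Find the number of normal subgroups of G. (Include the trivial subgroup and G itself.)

3

G has 10 subgroups. Checking conjugation-invariance by order — order 1: 1/1 normal; order 2: 0/3 normal; order 3: 0/4 normal; order 4: 1/1 normal; order 12: 1/1 normal.
Total normal subgroups: 3.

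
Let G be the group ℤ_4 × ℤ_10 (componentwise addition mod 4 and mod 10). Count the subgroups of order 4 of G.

3

|G| = 40 and 4 | 40, so subgroups of order 4 are possible by Lagrange.
The subgroups of order 4 are: {(0,0), (0,5), (2,0), (2,5)}; {(0,0), (1,0), (2,0), (3,0)}; {(0,0), (1,5), (2,0), (3,5)}.
So G has 3 subgroups of order 4.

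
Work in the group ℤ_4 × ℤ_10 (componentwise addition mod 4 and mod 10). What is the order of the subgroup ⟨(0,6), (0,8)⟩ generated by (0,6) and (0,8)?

5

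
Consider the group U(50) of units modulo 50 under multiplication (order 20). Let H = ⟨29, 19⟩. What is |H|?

|⟨29⟩| = 10 and |⟨19⟩| = 10, so |H| is a multiple of lcm(10, 10) = 10 and divides |G| = 20.
Closing under the operation: H = {1, 9, 11, 19, 21, 29, 31, 39, 41, 49}, so |H| = 10.

10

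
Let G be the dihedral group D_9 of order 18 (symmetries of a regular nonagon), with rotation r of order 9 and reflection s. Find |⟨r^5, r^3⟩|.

|⟨r^5⟩| = 9 and |⟨r^3⟩| = 3, so |H| is a multiple of lcm(9, 3) = 9 and divides |G| = 18.
Closing under the operation: H = {e, r, r^2, r^3, r^4, r^5, r^6, r^7, r^8}, so |H| = 9.

9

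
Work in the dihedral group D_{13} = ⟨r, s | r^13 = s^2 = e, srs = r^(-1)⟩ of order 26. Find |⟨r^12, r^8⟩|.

|⟨r^12⟩| = 13 and |⟨r^8⟩| = 13, so |H| is a multiple of lcm(13, 13) = 13 and divides |G| = 26.
Closing under the operation: H = {e, r, r^2, r^3, r^4, r^5, r^6, r^7, r^8, r^9, r^10, r^11, r^12}, so |H| = 13.

13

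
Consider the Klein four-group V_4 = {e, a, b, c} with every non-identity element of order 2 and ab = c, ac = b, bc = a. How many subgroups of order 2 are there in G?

3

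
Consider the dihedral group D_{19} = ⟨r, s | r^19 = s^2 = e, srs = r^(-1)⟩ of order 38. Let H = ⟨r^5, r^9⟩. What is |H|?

19

|⟨r^5⟩| = 19 and |⟨r^9⟩| = 19, so |H| is a multiple of lcm(19, 19) = 19 and divides |G| = 38.
Closing under the operation: H = {e, r, r^2, r^3, r^4, r^5, r^6, r^7, r^8, r^9, r^10, r^11, r^12, r^13, r^14, r^15, r^16, r^17, r^18}, so |H| = 19.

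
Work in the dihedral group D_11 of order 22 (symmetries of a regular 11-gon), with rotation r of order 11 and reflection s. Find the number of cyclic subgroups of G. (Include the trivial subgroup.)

13

A cyclic subgroup of order d is generated by each of its φ(d) elements of order d, so the cyclic subgroups of order d number (#elements of order d)/φ(d).
Cyclic subgroups by order — order 1: 1; order 2: 11; order 11: 1.
Total: 13.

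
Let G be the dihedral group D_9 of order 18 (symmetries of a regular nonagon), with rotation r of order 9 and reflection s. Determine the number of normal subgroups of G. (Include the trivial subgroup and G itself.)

4

G has 16 subgroups. Checking conjugation-invariance by order — order 1: 1/1 normal; order 2: 0/9 normal; order 3: 1/1 normal; order 6: 0/3 normal; order 9: 1/1 normal; order 18: 1/1 normal.
Total normal subgroups: 4.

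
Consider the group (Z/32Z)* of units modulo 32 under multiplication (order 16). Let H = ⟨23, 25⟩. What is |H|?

8

|⟨23⟩| = 4 and |⟨25⟩| = 4, so |H| is a multiple of lcm(4, 4) = 4 and divides |G| = 16.
Closing under the operation: H = {1, 7, 9, 15, 17, 23, 25, 31}, so |H| = 8.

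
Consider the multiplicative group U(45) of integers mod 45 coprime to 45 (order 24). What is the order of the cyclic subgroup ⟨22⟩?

Compute successive powers of 22 mod 45: 22, 34, 28, 31, 7, 19, 13, 16, …; 22^12 ≡ 1 (mod 45).
So |⟨22⟩| = 12.

12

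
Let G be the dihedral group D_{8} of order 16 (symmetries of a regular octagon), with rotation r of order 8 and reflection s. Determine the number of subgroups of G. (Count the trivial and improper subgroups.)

19

|G| = 16, so by Lagrange every subgroup order divides 16. Divisors: 1, 2, 4, 8, 16.
Subgroups by order — order 1: 1; order 2: 9; order 4: 5; order 8: 3; order 16: 1.
Total: 1 + 9 + 5 + 3 + 1 = 19.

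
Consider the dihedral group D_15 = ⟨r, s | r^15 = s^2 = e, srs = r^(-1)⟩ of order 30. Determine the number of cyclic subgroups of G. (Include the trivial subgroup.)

A cyclic subgroup of order d is generated by each of its φ(d) elements of order d, so the cyclic subgroups of order d number (#elements of order d)/φ(d).
Cyclic subgroups by order — order 1: 1; order 2: 15; order 3: 1; order 5: 1; order 15: 1.
Total: 19.

19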